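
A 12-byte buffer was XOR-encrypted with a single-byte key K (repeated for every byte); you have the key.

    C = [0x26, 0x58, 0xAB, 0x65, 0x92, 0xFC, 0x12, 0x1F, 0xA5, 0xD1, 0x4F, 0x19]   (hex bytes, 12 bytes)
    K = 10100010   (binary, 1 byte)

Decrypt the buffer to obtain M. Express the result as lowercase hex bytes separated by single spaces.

84 fa 09 c7 30 5e b0 bd 07 73 ed bb

The 1-byte key repeats, so the effective keystream is a2 a2 a2 a2 a2 a2 a2 a2 a2 a2 a2 a2.
byte 0: 26 xor a2 = 84
byte 1: 58 xor a2 = fa
byte 2: ab xor a2 = 09
byte 3: 65 xor a2 = c7
byte 4: 92 xor a2 = 30
byte 5: fc xor a2 = 5e
byte 6: 12 xor a2 = b0
byte 7: 1f xor a2 = bd
byte 8: a5 xor a2 = 07
byte 9: d1 xor a2 = 73
byte 10: 4f xor a2 = ed
byte 11: 19 xor a2 = bb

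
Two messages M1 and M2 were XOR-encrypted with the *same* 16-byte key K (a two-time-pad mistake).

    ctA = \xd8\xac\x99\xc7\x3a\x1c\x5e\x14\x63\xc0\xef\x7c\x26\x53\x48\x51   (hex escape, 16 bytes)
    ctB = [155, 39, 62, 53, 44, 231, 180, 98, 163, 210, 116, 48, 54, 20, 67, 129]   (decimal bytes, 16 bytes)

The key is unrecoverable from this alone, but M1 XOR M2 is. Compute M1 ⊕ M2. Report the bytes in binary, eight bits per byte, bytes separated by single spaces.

ctA ⊕ ctB = (M1 ⊕ K) ⊕ (M2 ⊕ K) = M1 ⊕ M2 — the shared key cancels under XOR.
byte 0: d8 XOR 9b = 43
byte 1: ac XOR 27 = 8b
byte 2: 99 XOR 3e = a7
byte 3: c7 XOR 35 = f2
byte 4: 3a XOR 2c = 16
byte 5: 1c XOR e7 = fb
byte 6: 5e XOR b4 = ea
byte 7: 14 XOR 62 = 76
byte 8: 63 XOR a3 = c0
byte 9: c0 XOR d2 = 12
byte 10: ef XOR 74 = 9b
byte 11: 7c XOR 30 = 4c
byte 12: 26 XOR 36 = 10
byte 13: 53 XOR 14 = 47
byte 14: 48 XOR 43 = 0b
byte 15: 51 XOR 81 = d0

01000011 10001011 10100111 11110010 00010110 11111011 11101010 01110110 11000000 00010010 10011011 01001100 00010000 01000111 00001011 11010000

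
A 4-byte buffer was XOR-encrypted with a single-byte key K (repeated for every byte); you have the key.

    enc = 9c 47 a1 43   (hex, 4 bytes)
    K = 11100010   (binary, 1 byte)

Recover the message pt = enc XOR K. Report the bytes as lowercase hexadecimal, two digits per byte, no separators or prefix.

The 1-byte key repeats, so the effective keystream is e2 e2 e2 e2.
byte 0: 9c ⊕ e2 = 7e
byte 1: 47 ⊕ e2 = a5
byte 2: a1 ⊕ e2 = 43
byte 3: 43 ⊕ e2 = a1

7ea543a1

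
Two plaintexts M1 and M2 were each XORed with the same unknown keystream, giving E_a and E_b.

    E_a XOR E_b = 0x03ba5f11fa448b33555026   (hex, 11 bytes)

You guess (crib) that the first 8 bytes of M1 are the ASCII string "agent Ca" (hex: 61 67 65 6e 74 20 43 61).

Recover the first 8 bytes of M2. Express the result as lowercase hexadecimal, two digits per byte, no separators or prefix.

62dd3a7f8e64c852

Since E_a ⊕ E_b = M1 ⊕ M2, XORing with the guessed M1 bytes yields the corresponding M2 bytes: M2 = (E_a ⊕ E_b) ⊕ M1.
byte 0: 03 ^ 61 = 62
byte 1: ba ^ 67 = dd
byte 2: 5f ^ 65 = 3a
byte 3: 11 ^ 6e = 7f
byte 4: fa ^ 74 = 8e
byte 5: 44 ^ 20 = 64
byte 6: 8b ^ 43 = c8
byte 7: 33 ^ 61 = 52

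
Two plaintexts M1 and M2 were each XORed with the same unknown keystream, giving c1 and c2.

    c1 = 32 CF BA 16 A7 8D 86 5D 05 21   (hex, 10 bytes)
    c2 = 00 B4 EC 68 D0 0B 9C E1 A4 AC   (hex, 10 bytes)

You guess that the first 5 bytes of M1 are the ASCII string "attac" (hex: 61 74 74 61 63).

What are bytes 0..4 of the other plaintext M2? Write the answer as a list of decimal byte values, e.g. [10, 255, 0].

First, c1 ⊕ c2 = (M1 ⊕ K) ⊕ (M2 ⊕ K) = M1 ⊕ M2, so the key drops out. Then M2 = (M1 ⊕ M2) ⊕ M1 over the first 5 bytes.
byte 0: (32 ⊕ 00) ⊕ 61 = 32 ⊕ 61 = 53
byte 1: (cf ⊕ b4) ⊕ 74 = 7b ⊕ 74 = 0f
byte 2: (ba ⊕ ec) ⊕ 74 = 56 ⊕ 74 = 22
byte 3: (16 ⊕ 68) ⊕ 61 = 7e ⊕ 61 = 1f
byte 4: (a7 ⊕ d0) ⊕ 63 = 77 ⊕ 63 = 14

[83, 15, 34, 31, 20]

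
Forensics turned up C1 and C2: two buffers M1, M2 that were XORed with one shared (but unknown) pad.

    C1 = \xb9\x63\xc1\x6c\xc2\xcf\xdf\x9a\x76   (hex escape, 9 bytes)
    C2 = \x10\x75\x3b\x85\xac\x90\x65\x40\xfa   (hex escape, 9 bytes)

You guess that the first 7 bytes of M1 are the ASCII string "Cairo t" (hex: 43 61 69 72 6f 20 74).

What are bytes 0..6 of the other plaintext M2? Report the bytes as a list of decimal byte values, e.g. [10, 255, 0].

[234, 119, 147, 155, 1, 127, 206]

First, C1 ⊕ C2 = (M1 ⊕ K) ⊕ (M2 ⊕ K) = M1 ⊕ M2, so the key drops out. Then M2 = (M1 ⊕ M2) ⊕ M1 over the first 7 bytes.
byte 0: (b9 ⊕ 10) ⊕ 43 = a9 ⊕ 43 = ea
byte 1: (63 ⊕ 75) ⊕ 61 = 16 ⊕ 61 = 77
byte 2: (c1 ⊕ 3b) ⊕ 69 = fa ⊕ 69 = 93
byte 3: (6c ⊕ 85) ⊕ 72 = e9 ⊕ 72 = 9b
byte 4: (c2 ⊕ ac) ⊕ 6f = 6e ⊕ 6f = 01
byte 5: (cf ⊕ 90) ⊕ 20 = 5f ⊕ 20 = 7f
byte 6: (df ⊕ 65) ⊕ 74 = ba ⊕ 74 = ce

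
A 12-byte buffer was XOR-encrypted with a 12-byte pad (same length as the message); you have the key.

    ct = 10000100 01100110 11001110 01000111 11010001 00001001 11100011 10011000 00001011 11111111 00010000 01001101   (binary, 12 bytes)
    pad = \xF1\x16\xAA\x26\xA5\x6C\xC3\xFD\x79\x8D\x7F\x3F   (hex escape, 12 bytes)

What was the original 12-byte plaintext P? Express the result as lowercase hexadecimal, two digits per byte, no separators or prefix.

757064617465206572726f72

byte 0: 132 xor 241 = 117
byte 1: 102 xor  22 = 112
byte 2: 206 xor 170 = 100
byte 3:  71 xor  38 =  97
byte 4: 209 xor 165 = 116
byte 5:   9 xor 108 = 101
byte 6: 227 xor 195 =  32
byte 7: 152 xor 253 = 101
byte 8:  11 xor 121 = 114
byte 9: 255 xor 141 = 114
byte 10:  16 xor 127 = 111
byte 11:  77 xor  63 = 114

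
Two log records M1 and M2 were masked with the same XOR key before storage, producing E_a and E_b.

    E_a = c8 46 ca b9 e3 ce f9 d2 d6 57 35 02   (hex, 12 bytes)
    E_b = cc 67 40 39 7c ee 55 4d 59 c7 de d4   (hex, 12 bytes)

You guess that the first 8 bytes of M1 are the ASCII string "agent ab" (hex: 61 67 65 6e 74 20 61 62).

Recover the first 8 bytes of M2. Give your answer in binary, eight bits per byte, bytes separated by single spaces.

First, E_a ⊕ E_b = (M1 ⊕ K) ⊕ (M2 ⊕ K) = M1 ⊕ M2, so the key drops out. Then M2 = (M1 ⊕ M2) ⊕ M1 over the first 8 bytes.
byte 0: (c8 ⊕ cc) ⊕ 61 = 04 ⊕ 61 = 65
byte 1: (46 ⊕ 67) ⊕ 67 = 21 ⊕ 67 = 46
byte 2: (ca ⊕ 40) ⊕ 65 = 8a ⊕ 65 = ef
byte 3: (b9 ⊕ 39) ⊕ 6e = 80 ⊕ 6e = ee
byte 4: (e3 ⊕ 7c) ⊕ 74 = 9f ⊕ 74 = eb
byte 5: (ce ⊕ ee) ⊕ 20 = 20 ⊕ 20 = 00
byte 6: (f9 ⊕ 55) ⊕ 61 = ac ⊕ 61 = cd
byte 7: (d2 ⊕ 4d) ⊕ 62 = 9f ⊕ 62 = fd

01100101 01000110 11101111 11101110 11101011 00000000 11001101 11111101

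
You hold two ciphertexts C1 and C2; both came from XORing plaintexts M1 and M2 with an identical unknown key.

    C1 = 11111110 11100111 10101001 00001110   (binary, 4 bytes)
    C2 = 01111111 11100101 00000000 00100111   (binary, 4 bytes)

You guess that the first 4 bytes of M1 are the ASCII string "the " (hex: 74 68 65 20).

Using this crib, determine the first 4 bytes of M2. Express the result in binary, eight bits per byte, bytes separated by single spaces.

First, C1 ⊕ C2 = (M1 ⊕ K) ⊕ (M2 ⊕ K) = M1 ⊕ M2, so the key drops out. Then M2 = (M1 ⊕ M2) ⊕ M1 over the first 4 bytes.
byte 0: (fe xor 7f) xor 74 = 81 xor 74 = f5
byte 1: (e7 xor e5) xor 68 = 02 xor 68 = 6a
byte 2: (a9 xor 00) xor 65 = a9 xor 65 = cc
byte 3: (0e xor 27) xor 20 = 29 xor 20 = 09

11110101 01101010 11001100 00001001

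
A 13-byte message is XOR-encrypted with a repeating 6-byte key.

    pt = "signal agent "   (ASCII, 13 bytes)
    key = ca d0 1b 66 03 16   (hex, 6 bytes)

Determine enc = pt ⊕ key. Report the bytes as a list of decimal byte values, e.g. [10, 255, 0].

[185, 185, 124, 8, 98, 122, 234, 177, 124, 3, 109, 98, 234]

The 6-byte key repeats, so the effective keystream is ca d0 1b 66 03 16 ca d0 1b 66 03 16 ca.
byte 0: 115 XOR 202 = 185
byte 1: 105 XOR 208 = 185
byte 2: 103 XOR  27 = 124
byte 3: 110 XOR 102 =   8
byte 4:  97 XOR   3 =  98
byte 5: 108 XOR  22 = 122
byte 6:  32 XOR 202 = 234
byte 7:  97 XOR 208 = 177
byte 8: 103 XOR  27 = 124
byte 9: 101 XOR 102 =   3
byte 10: 110 XOR   3 = 109
byte 11: 116 XOR  22 =  98
byte 12:  32 XOR 202 = 234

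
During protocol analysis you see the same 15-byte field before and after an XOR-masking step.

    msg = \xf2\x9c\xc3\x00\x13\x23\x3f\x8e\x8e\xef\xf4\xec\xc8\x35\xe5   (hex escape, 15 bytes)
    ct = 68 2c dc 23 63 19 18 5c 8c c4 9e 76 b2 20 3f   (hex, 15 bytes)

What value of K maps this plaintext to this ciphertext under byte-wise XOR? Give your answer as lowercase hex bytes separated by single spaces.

Since ct = msg ⊕ K, XORing both sides with msg gives K = msg ⊕ ct.
byte 0: f2 xor 68 = 9a
byte 1: 9c xor 2c = b0
byte 2: c3 xor dc = 1f
byte 3: 00 xor 23 = 23
byte 4: 13 xor 63 = 70
byte 5: 23 xor 19 = 3a
byte 6: 3f xor 18 = 27
byte 7: 8e xor 5c = d2
byte 8: 8e xor 8c = 02
byte 9: ef xor c4 = 2b
byte 10: f4 xor 9e = 6a
byte 11: ec xor 76 = 9a
byte 12: c8 xor b2 = 7a
byte 13: 35 xor 20 = 15
byte 14: e5 xor 3f = da

9a b0 1f 23 70 3a 27 d2 02 2b 6a 9a 7a 15 da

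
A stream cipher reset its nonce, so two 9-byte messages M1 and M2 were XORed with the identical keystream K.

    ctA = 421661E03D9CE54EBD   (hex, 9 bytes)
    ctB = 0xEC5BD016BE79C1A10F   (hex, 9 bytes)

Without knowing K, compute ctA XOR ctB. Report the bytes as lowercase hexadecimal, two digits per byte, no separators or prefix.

ctA ⊕ ctB = (M1 ⊕ K) ⊕ (M2 ⊕ K) = M1 ⊕ M2 — the shared key cancels under XOR.
42 ⊕ ec = ae
16 ⊕ 5b = 4d
61 ⊕ d0 = b1
e0 ⊕ 16 = f6
3d ⊕ be = 83
9c ⊕ 79 = e5
e5 ⊕ c1 = 24
4e ⊕ a1 = ef
bd ⊕ 0f = b2

ae4db1f683e524efb2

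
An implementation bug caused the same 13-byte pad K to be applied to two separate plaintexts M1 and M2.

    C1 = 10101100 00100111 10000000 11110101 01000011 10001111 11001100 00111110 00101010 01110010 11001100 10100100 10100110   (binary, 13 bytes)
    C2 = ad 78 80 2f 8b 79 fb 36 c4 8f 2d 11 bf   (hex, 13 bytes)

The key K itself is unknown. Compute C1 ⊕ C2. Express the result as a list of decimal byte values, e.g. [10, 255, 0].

[1, 95, 0, 218, 200, 246, 55, 8, 238, 253, 225, 181, 25]

C1 ⊕ C2 = (M1 ⊕ K) ⊕ (M2 ⊕ K) = M1 ⊕ M2 — the shared key cancels under XOR.
ac XOR ad = 01
27 XOR 78 = 5f
80 XOR 80 = 00
f5 XOR 2f = da
43 XOR 8b = c8
8f XOR 79 = f6
cc XOR fb = 37
3e XOR 36 = 08
2a XOR c4 = ee
72 XOR 8f = fd
cc XOR 2d = e1
a4 XOR 11 = b5
a6 XOR bf = 19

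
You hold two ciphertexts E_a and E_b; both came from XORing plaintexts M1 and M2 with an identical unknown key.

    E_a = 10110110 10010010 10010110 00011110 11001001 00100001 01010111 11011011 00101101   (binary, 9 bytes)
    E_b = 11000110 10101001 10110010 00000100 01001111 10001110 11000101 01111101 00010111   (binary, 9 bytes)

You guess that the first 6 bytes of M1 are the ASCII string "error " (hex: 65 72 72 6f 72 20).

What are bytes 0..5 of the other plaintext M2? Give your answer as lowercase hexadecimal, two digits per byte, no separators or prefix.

First, E_a ⊕ E_b = (M1 ⊕ K) ⊕ (M2 ⊕ K) = M1 ⊕ M2, so the key drops out. Then M2 = (M1 ⊕ M2) ⊕ M1 over the first 6 bytes.
byte 0: (b6 XOR c6) XOR 65 = 70 XOR 65 = 15
byte 1: (92 XOR a9) XOR 72 = 3b XOR 72 = 49
byte 2: (96 XOR b2) XOR 72 = 24 XOR 72 = 56
byte 3: (1e XOR 04) XOR 6f = 1a XOR 6f = 75
byte 4: (c9 XOR 4f) XOR 72 = 86 XOR 72 = f4
byte 5: (21 XOR 8e) XOR 20 = af XOR 20 = 8f

15495675f48f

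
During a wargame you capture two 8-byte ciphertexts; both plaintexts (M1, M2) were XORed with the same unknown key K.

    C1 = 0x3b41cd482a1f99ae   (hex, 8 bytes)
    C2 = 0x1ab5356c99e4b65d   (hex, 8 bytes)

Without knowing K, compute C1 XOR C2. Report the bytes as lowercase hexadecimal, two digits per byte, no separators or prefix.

21f4f824b3fb2ff3

C1 ⊕ C2 = (M1 ⊕ K) ⊕ (M2 ⊕ K) = M1 ⊕ M2 — the shared key cancels under XOR.
byte 0:  59 ^  26 =  33
byte 1:  65 ^ 181 = 244
byte 2: 205 ^  53 = 248
byte 3:  72 ^ 108 =  36
byte 4:  42 ^ 153 = 179
byte 5:  31 ^ 228 = 251
byte 6: 153 ^ 182 =  47
byte 7: 174 ^  93 = 243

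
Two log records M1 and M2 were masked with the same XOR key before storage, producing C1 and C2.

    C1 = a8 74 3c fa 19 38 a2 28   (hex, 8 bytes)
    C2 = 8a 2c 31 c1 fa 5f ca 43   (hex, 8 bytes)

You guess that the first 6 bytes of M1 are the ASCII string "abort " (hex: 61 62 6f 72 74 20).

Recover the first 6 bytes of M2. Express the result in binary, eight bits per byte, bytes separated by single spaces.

01000011 00111010 01100010 01001001 10010111 01000111

First, C1 ⊕ C2 = (M1 ⊕ K) ⊕ (M2 ⊕ K) = M1 ⊕ M2, so the key drops out. Then M2 = (M1 ⊕ M2) ⊕ M1 over the first 6 bytes.
byte 0: (a8 XOR 8a) XOR 61 = 22 XOR 61 = 43
byte 1: (74 XOR 2c) XOR 62 = 58 XOR 62 = 3a
byte 2: (3c XOR 31) XOR 6f = 0d XOR 6f = 62
byte 3: (fa XOR c1) XOR 72 = 3b XOR 72 = 49
byte 4: (19 XOR fa) XOR 74 = e3 XOR 74 = 97
byte 5: (38 XOR 5f) XOR 20 = 67 XOR 20 = 47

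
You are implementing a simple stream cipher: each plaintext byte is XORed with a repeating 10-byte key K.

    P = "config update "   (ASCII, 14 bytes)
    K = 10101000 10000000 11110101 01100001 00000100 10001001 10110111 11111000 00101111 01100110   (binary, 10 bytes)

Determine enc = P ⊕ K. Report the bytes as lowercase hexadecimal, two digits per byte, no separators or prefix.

The 10-byte key repeats, so the effective keystream is a8 80 f5 61 04 89 b7 f8 2f 66 a8 80 f5 61.
byte 0:  99 XOR 168 = 203
byte 1: 111 XOR 128 = 239
byte 2: 110 XOR 245 = 155
byte 3: 102 XOR  97 =   7
byte 4: 105 XOR   4 = 109
byte 5: 103 XOR 137 = 238
byte 6:  32 XOR 183 = 151
byte 7: 117 XOR 248 = 141
byte 8: 112 XOR  47 =  95
byte 9: 100 XOR 102 =   2
byte 10:  97 XOR 168 = 201
byte 11: 116 XOR 128 = 244
byte 12: 101 XOR 245 = 144
byte 13:  32 XOR  97 =  65

cbef9b076dee978d5f02c9f49041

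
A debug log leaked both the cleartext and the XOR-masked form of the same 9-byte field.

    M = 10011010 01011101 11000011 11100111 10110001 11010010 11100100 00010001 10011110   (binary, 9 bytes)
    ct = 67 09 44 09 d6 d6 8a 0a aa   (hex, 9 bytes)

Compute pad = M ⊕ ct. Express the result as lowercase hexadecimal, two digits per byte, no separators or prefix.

fd5487ee67046e1b34

Since ct = M ⊕ pad, XORing both sides with M gives pad = M ⊕ ct.
154 XOR 103 = 253
 93 XOR   9 =  84
195 XOR  68 = 135
231 XOR   9 = 238
177 XOR 214 = 103
210 XOR 214 =   4
228 XOR 138 = 110
 17 XOR  10 =  27
158 XOR 170 =  52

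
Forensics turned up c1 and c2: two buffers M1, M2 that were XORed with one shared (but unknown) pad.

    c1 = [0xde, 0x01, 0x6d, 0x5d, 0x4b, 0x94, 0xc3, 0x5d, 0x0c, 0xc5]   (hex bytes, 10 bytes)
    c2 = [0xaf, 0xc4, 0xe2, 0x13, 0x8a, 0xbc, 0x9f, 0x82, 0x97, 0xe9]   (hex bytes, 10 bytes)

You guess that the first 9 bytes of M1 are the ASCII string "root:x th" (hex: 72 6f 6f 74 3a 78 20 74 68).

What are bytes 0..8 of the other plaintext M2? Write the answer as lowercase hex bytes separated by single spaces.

03 aa e0 3a fb 50 7c ab f3

First, c1 ⊕ c2 = (M1 ⊕ K) ⊕ (M2 ⊕ K) = M1 ⊕ M2, so the key drops out. Then M2 = (M1 ⊕ M2) ⊕ M1 over the first 9 bytes.
byte 0: (de xor af) xor 72 = 71 xor 72 = 03
byte 1: (01 xor c4) xor 6f = c5 xor 6f = aa
byte 2: (6d xor e2) xor 6f = 8f xor 6f = e0
byte 3: (5d xor 13) xor 74 = 4e xor 74 = 3a
byte 4: (4b xor 8a) xor 3a = c1 xor 3a = fb
byte 5: (94 xor bc) xor 78 = 28 xor 78 = 50
byte 6: (c3 xor 9f) xor 20 = 5c xor 20 = 7c
byte 7: (5d xor 82) xor 74 = df xor 74 = ab
byte 8: (0c xor 97) xor 68 = 9b xor 68 = f3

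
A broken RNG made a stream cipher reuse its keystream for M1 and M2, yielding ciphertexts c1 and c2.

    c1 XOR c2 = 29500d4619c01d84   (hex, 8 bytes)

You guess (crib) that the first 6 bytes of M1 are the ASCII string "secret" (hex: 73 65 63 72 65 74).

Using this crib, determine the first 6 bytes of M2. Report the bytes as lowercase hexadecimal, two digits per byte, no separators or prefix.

Since c1 ⊕ c2 = M1 ⊕ M2, XORing with the guessed M1 bytes yields the corresponding M2 bytes: M2 = (c1 ⊕ c2) ⊕ M1.
29 ⊕ 73 = 5a
50 ⊕ 65 = 35
0d ⊕ 63 = 6e
46 ⊕ 72 = 34
19 ⊕ 65 = 7c
c0 ⊕ 74 = b4

5a356e347cb4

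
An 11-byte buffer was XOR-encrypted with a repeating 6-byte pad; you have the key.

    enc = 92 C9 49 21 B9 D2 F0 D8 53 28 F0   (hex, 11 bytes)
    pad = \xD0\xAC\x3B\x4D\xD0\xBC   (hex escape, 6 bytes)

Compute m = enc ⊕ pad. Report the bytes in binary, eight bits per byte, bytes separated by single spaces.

The 6-byte key repeats, so the effective keystream is d0 ac 3b 4d d0 bc d0 ac 3b 4d d0.
byte 0: 92 ⊕ d0 = 42
byte 1: c9 ⊕ ac = 65
byte 2: 49 ⊕ 3b = 72
byte 3: 21 ⊕ 4d = 6c
byte 4: b9 ⊕ d0 = 69
byte 5: d2 ⊕ bc = 6e
byte 6: f0 ⊕ d0 = 20
byte 7: d8 ⊕ ac = 74
byte 8: 53 ⊕ 3b = 68
byte 9: 28 ⊕ 4d = 65
byte 10: f0 ⊕ d0 = 20

01000010 01100101 01110010 01101100 01101001 01101110 00100000 01110100 01101000 01100101 00100000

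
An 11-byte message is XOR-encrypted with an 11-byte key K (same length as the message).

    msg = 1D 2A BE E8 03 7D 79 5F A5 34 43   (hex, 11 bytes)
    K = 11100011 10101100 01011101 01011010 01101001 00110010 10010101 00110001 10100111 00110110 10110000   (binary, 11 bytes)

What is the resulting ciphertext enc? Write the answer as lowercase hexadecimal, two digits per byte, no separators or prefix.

fe86e3b26a4fec6e0202f3

00011101 ⊕ 11100011 = 11111110
00101010 ⊕ 10101100 = 10000110
10111110 ⊕ 01011101 = 11100011
11101000 ⊕ 01011010 = 10110010
00000011 ⊕ 01101001 = 01101010
01111101 ⊕ 00110010 = 01001111
01111001 ⊕ 10010101 = 11101100
01011111 ⊕ 00110001 = 01101110
10100101 ⊕ 10100111 = 00000010
00110100 ⊕ 00110110 = 00000010
01000011 ⊕ 10110000 = 11110011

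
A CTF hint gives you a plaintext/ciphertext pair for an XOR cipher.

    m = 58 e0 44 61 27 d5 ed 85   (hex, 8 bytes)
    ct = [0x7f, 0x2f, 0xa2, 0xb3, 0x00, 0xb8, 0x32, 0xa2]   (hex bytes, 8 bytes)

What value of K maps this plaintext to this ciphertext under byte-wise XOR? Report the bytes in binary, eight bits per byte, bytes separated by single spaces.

00100111 11001111 11100110 11010010 00100111 01101101 11011111 00100111

Since ct = m ⊕ K, XORing both sides with m gives K = m ⊕ ct.
 88 ^ 127 =  39
224 ^  47 = 207
 68 ^ 162 = 230
 97 ^ 179 = 210
 39 ^   0 =  39
213 ^ 184 = 109
237 ^  50 = 223
133 ^ 162 =  39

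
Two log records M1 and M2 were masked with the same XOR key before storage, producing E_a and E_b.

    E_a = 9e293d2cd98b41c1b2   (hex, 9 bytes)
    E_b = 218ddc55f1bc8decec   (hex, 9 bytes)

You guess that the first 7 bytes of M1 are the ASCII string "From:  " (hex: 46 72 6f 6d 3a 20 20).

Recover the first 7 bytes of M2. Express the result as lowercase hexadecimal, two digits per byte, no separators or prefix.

First, E_a ⊕ E_b = (M1 ⊕ K) ⊕ (M2 ⊕ K) = M1 ⊕ M2, so the key drops out. Then M2 = (M1 ⊕ M2) ⊕ M1 over the first 7 bytes.
byte 0: (9e ⊕ 21) ⊕ 46 = bf ⊕ 46 = f9
byte 1: (29 ⊕ 8d) ⊕ 72 = a4 ⊕ 72 = d6
byte 2: (3d ⊕ dc) ⊕ 6f = e1 ⊕ 6f = 8e
byte 3: (2c ⊕ 55) ⊕ 6d = 79 ⊕ 6d = 14
byte 4: (d9 ⊕ f1) ⊕ 3a = 28 ⊕ 3a = 12
byte 5: (8b ⊕ bc) ⊕ 20 = 37 ⊕ 20 = 17
byte 6: (41 ⊕ 8d) ⊕ 20 = cc ⊕ 20 = ec

f9d68e141217ec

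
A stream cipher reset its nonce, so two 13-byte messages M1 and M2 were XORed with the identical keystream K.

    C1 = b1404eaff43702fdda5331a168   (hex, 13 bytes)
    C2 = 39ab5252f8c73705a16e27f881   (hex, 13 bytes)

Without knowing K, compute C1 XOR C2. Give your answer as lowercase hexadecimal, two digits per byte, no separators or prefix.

C1 ⊕ C2 = (M1 ⊕ K) ⊕ (M2 ⊕ K) = M1 ⊕ M2 — the shared key cancels under XOR.
byte 0: 177 xor  57 = 136
byte 1:  64 xor 171 = 235
byte 2:  78 xor  82 =  28
byte 3: 175 xor  82 = 253
byte 4: 244 xor 248 =  12
byte 5:  55 xor 199 = 240
byte 6:   2 xor  55 =  53
byte 7: 253 xor   5 = 248
byte 8: 218 xor 161 = 123
byte 9:  83 xor 110 =  61
byte 10:  49 xor  39 =  22
byte 11: 161 xor 248 =  89
byte 12: 104 xor 129 = 233

88eb1cfd0cf035f87b3d1659e9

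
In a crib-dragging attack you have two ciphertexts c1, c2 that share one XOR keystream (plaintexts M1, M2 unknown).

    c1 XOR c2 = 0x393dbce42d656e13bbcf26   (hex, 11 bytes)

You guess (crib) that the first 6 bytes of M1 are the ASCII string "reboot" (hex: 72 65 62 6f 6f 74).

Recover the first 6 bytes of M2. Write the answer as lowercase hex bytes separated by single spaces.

4b 58 de 8b 42 11

Since c1 ⊕ c2 = M1 ⊕ M2, XORing with the guessed M1 bytes yields the corresponding M2 bytes: M2 = (c1 ⊕ c2) ⊕ M1.
byte 0: 00111001 ⊕ 01110010 = 01001011
byte 1: 00111101 ⊕ 01100101 = 01011000
byte 2: 10111100 ⊕ 01100010 = 11011110
byte 3: 11100100 ⊕ 01101111 = 10001011
byte 4: 00101101 ⊕ 01101111 = 01000010
byte 5: 01100101 ⊕ 01110100 = 00010001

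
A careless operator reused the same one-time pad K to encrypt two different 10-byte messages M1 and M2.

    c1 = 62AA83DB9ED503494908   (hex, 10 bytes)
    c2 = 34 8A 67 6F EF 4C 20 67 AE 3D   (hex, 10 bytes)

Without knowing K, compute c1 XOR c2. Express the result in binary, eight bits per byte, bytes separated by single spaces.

c1 ⊕ c2 = (M1 ⊕ K) ⊕ (M2 ⊕ K) = M1 ⊕ M2 — the shared key cancels under XOR.
62 ⊕ 34 = 56
aa ⊕ 8a = 20
83 ⊕ 67 = e4
db ⊕ 6f = b4
9e ⊕ ef = 71
d5 ⊕ 4c = 99
03 ⊕ 20 = 23
49 ⊕ 67 = 2e
49 ⊕ ae = e7
08 ⊕ 3d = 35

01010110 00100000 11100100 10110100 01110001 10011001 00100011 00101110 11100111 00110101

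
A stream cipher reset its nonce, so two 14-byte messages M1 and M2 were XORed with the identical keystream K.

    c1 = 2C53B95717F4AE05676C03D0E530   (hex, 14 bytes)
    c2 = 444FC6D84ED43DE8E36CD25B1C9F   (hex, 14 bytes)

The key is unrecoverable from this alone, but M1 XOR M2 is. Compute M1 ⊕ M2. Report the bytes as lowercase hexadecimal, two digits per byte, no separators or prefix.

c1 ⊕ c2 = (M1 ⊕ K) ⊕ (M2 ⊕ K) = M1 ⊕ M2 — the shared key cancels under XOR.
2c XOR 44 = 68
53 XOR 4f = 1c
b9 XOR c6 = 7f
57 XOR d8 = 8f
17 XOR 4e = 59
f4 XOR d4 = 20
ae XOR 3d = 93
05 XOR e8 = ed
67 XOR e3 = 84
6c XOR 6c = 00
03 XOR d2 = d1
d0 XOR 5b = 8b
e5 XOR 1c = f9
30 XOR 9f = af

681c7f8f592093ed8400d18bf9af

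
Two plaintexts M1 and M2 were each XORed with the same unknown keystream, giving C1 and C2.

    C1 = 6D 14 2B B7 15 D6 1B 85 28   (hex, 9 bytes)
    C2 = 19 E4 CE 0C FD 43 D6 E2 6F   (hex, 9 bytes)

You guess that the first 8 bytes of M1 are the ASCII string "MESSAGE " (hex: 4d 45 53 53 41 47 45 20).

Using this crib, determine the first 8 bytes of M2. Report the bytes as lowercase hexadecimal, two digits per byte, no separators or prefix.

First, C1 ⊕ C2 = (M1 ⊕ K) ⊕ (M2 ⊕ K) = M1 ⊕ M2, so the key drops out. Then M2 = (M1 ⊕ M2) ⊕ M1 over the first 8 bytes.
byte 0: (6d xor 19) xor 4d = 74 xor 4d = 39
byte 1: (14 xor e4) xor 45 = f0 xor 45 = b5
byte 2: (2b xor ce) xor 53 = e5 xor 53 = b6
byte 3: (b7 xor 0c) xor 53 = bb xor 53 = e8
byte 4: (15 xor fd) xor 41 = e8 xor 41 = a9
byte 5: (d6 xor 43) xor 47 = 95 xor 47 = d2
byte 6: (1b xor d6) xor 45 = cd xor 45 = 88
byte 7: (85 xor e2) xor 20 = 67 xor 20 = 47

39b5b6e8a9d28847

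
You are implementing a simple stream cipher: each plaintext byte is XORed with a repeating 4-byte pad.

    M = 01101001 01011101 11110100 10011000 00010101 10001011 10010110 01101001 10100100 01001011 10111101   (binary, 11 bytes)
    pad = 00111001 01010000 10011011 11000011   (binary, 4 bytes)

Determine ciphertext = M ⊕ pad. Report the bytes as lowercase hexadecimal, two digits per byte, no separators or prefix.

The 4-byte key repeats, so the effective keystream is 39 50 9b c3 39 50 9b c3 39 50 9b.
byte 0: 105 XOR  57 =  80
byte 1:  93 XOR  80 =  13
byte 2: 244 XOR 155 = 111
byte 3: 152 XOR 195 =  91
byte 4:  21 XOR  57 =  44
byte 5: 139 XOR  80 = 219
byte 6: 150 XOR 155 =  13
byte 7: 105 XOR 195 = 170
byte 8: 164 XOR  57 = 157
byte 9:  75 XOR  80 =  27
byte 10: 189 XOR 155 =  38

500d6f5b2cdb0daa9d1b26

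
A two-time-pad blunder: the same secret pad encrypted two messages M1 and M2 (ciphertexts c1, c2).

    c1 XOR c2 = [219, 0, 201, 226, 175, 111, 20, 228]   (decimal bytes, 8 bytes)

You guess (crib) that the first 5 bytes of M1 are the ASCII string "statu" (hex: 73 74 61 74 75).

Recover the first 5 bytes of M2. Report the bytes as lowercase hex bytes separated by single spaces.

Since c1 ⊕ c2 = M1 ⊕ M2, XORing with the guessed M1 bytes yields the corresponding M2 bytes: M2 = (c1 ⊕ c2) ⊕ M1.
byte 0: 219 ⊕ 115 = 168
byte 1:   0 ⊕ 116 = 116
byte 2: 201 ⊕  97 = 168
byte 3: 226 ⊕ 116 = 150
byte 4: 175 ⊕ 117 = 218

a8 74 a8 96 da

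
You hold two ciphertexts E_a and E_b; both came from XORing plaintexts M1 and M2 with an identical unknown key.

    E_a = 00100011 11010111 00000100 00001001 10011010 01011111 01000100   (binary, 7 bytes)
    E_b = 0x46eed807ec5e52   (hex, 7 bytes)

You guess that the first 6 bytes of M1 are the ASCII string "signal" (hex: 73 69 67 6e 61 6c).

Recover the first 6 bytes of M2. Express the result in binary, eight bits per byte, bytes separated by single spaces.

00010110 01010000 10111011 01100000 00010111 01101101

First, E_a ⊕ E_b = (M1 ⊕ K) ⊕ (M2 ⊕ K) = M1 ⊕ M2, so the key drops out. Then M2 = (M1 ⊕ M2) ⊕ M1 over the first 6 bytes.
byte 0: (23 ⊕ 46) ⊕ 73 = 65 ⊕ 73 = 16
byte 1: (d7 ⊕ ee) ⊕ 69 = 39 ⊕ 69 = 50
byte 2: (04 ⊕ d8) ⊕ 67 = dc ⊕ 67 = bb
byte 3: (09 ⊕ 07) ⊕ 6e = 0e ⊕ 6e = 60
byte 4: (9a ⊕ ec) ⊕ 61 = 76 ⊕ 61 = 17
byte 5: (5f ⊕ 5e) ⊕ 6c = 01 ⊕ 6c = 6d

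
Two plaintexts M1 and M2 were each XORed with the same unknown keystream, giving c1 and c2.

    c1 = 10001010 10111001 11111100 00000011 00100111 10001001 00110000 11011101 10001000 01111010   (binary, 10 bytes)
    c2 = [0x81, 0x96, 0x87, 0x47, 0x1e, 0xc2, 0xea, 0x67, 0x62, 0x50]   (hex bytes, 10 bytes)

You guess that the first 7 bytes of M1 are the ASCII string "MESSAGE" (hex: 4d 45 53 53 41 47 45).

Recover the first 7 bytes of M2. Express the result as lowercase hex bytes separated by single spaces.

First, c1 ⊕ c2 = (M1 ⊕ K) ⊕ (M2 ⊕ K) = M1 ⊕ M2, so the key drops out. Then M2 = (M1 ⊕ M2) ⊕ M1 over the first 7 bytes.
byte 0: (8a XOR 81) XOR 4d = 0b XOR 4d = 46
byte 1: (b9 XOR 96) XOR 45 = 2f XOR 45 = 6a
byte 2: (fc XOR 87) XOR 53 = 7b XOR 53 = 28
byte 3: (03 XOR 47) XOR 53 = 44 XOR 53 = 17
byte 4: (27 XOR 1e) XOR 41 = 39 XOR 41 = 78
byte 5: (89 XOR c2) XOR 47 = 4b XOR 47 = 0c
byte 6: (30 XOR ea) XOR 45 = da XOR 45 = 9f

46 6a 28 17 78 0c 9f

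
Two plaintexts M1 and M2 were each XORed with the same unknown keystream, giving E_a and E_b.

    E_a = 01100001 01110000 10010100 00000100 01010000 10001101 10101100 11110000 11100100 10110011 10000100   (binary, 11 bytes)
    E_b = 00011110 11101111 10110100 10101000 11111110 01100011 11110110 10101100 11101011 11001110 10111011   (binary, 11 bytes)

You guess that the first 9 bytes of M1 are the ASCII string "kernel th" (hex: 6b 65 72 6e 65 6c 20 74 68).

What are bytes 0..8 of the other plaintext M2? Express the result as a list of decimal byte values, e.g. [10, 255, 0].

[20, 250, 82, 194, 203, 130, 122, 40, 103]

First, E_a ⊕ E_b = (M1 ⊕ K) ⊕ (M2 ⊕ K) = M1 ⊕ M2, so the key drops out. Then M2 = (M1 ⊕ M2) ⊕ M1 over the first 9 bytes.
byte 0: (61 xor 1e) xor 6b = 7f xor 6b = 14
byte 1: (70 xor ef) xor 65 = 9f xor 65 = fa
byte 2: (94 xor b4) xor 72 = 20 xor 72 = 52
byte 3: (04 xor a8) xor 6e = ac xor 6e = c2
byte 4: (50 xor fe) xor 65 = ae xor 65 = cb
byte 5: (8d xor 63) xor 6c = ee xor 6c = 82
byte 6: (ac xor f6) xor 20 = 5a xor 20 = 7a
byte 7: (f0 xor ac) xor 74 = 5c xor 74 = 28
byte 8: (e4 xor eb) xor 68 = 0f xor 68 = 67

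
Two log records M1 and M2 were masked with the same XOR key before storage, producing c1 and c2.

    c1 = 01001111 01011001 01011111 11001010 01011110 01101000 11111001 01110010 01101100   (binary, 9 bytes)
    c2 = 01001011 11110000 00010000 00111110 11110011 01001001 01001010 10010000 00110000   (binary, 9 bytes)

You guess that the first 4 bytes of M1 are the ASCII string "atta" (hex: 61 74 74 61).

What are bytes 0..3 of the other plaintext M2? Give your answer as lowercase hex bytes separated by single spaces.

65 dd 3b 95

First, c1 ⊕ c2 = (M1 ⊕ K) ⊕ (M2 ⊕ K) = M1 ⊕ M2, so the key drops out. Then M2 = (M1 ⊕ M2) ⊕ M1 over the first 4 bytes.
byte 0: (4f ⊕ 4b) ⊕ 61 = 04 ⊕ 61 = 65
byte 1: (59 ⊕ f0) ⊕ 74 = a9 ⊕ 74 = dd
byte 2: (5f ⊕ 10) ⊕ 74 = 4f ⊕ 74 = 3b
byte 3: (ca ⊕ 3e) ⊕ 61 = f4 ⊕ 61 = 95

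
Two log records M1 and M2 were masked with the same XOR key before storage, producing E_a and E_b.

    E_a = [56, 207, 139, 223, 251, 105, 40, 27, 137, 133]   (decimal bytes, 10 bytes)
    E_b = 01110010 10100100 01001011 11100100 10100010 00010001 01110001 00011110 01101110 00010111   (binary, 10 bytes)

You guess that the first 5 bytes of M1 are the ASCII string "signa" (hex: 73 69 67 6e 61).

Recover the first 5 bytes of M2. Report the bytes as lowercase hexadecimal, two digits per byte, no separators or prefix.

3902a75538

First, E_a ⊕ E_b = (M1 ⊕ K) ⊕ (M2 ⊕ K) = M1 ⊕ M2, so the key drops out. Then M2 = (M1 ⊕ M2) ⊕ M1 over the first 5 bytes.
byte 0: (38 ⊕ 72) ⊕ 73 = 4a ⊕ 73 = 39
byte 1: (cf ⊕ a4) ⊕ 69 = 6b ⊕ 69 = 02
byte 2: (8b ⊕ 4b) ⊕ 67 = c0 ⊕ 67 = a7
byte 3: (df ⊕ e4) ⊕ 6e = 3b ⊕ 6e = 55
byte 4: (fb ⊕ a2) ⊕ 61 = 59 ⊕ 61 = 38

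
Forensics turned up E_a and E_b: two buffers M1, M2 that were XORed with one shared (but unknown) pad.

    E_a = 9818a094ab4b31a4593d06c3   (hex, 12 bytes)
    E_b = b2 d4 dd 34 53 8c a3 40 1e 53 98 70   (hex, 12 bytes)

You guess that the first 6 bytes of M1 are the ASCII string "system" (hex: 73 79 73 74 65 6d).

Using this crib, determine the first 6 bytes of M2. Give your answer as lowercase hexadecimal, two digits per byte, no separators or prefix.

59b50ed49daa

First, E_a ⊕ E_b = (M1 ⊕ K) ⊕ (M2 ⊕ K) = M1 ⊕ M2, so the key drops out. Then M2 = (M1 ⊕ M2) ⊕ M1 over the first 6 bytes.
byte 0: (98 XOR b2) XOR 73 = 2a XOR 73 = 59
byte 1: (18 XOR d4) XOR 79 = cc XOR 79 = b5
byte 2: (a0 XOR dd) XOR 73 = 7d XOR 73 = 0e
byte 3: (94 XOR 34) XOR 74 = a0 XOR 74 = d4
byte 4: (ab XOR 53) XOR 65 = f8 XOR 65 = 9d
byte 5: (4b XOR 8c) XOR 6d = c7 XOR 6d = aa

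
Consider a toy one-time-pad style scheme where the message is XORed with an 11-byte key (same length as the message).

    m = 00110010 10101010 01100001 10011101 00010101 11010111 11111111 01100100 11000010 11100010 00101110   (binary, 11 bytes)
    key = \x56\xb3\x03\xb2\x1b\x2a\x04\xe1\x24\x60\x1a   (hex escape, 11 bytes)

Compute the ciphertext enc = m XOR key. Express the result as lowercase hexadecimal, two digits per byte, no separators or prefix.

6419622f0efdfb85e68234

32 ^ 56 = 64
aa ^ b3 = 19
61 ^ 03 = 62
9d ^ b2 = 2f
15 ^ 1b = 0e
d7 ^ 2a = fd
ff ^ 04 = fb
64 ^ e1 = 85
c2 ^ 24 = e6
e2 ^ 60 = 82
2e ^ 1a = 34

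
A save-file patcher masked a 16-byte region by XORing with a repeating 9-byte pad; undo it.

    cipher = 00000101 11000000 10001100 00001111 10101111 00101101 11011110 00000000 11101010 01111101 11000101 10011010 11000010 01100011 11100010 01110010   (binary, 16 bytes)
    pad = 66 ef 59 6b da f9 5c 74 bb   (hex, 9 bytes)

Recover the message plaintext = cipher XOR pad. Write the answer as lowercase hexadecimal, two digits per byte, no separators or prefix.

632fd56475d48274511b2ac3a9b91b2e

The 9-byte key repeats, so the effective keystream is 66 ef 59 6b da f9 5c 74 bb 66 ef 59 6b da f9 5c.
byte 0: 00000101 ⊕ 01100110 = 01100011
byte 1: 11000000 ⊕ 11101111 = 00101111
byte 2: 10001100 ⊕ 01011001 = 11010101
byte 3: 00001111 ⊕ 01101011 = 01100100
byte 4: 10101111 ⊕ 11011010 = 01110101
byte 5: 00101101 ⊕ 11111001 = 11010100
byte 6: 11011110 ⊕ 01011100 = 10000010
byte 7: 00000000 ⊕ 01110100 = 01110100
byte 8: 11101010 ⊕ 10111011 = 01010001
byte 9: 01111101 ⊕ 01100110 = 00011011
byte 10: 11000101 ⊕ 11101111 = 00101010
byte 11: 10011010 ⊕ 01011001 = 11000011
byte 12: 11000010 ⊕ 01101011 = 10101001
byte 13: 01100011 ⊕ 11011010 = 10111001
byte 14: 11100010 ⊕ 11111001 = 00011011
byte 15: 01110010 ⊕ 01011100 = 00101110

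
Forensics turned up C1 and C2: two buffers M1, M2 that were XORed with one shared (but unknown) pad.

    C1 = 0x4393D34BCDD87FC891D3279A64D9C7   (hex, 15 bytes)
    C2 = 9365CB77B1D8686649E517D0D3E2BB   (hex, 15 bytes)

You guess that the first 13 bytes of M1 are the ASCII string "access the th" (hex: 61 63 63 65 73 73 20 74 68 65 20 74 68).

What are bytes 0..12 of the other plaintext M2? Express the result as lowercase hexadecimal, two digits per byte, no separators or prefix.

First, C1 ⊕ C2 = (M1 ⊕ K) ⊕ (M2 ⊕ K) = M1 ⊕ M2, so the key drops out. Then M2 = (M1 ⊕ M2) ⊕ M1 over the first 13 bytes.
byte 0: (43 ⊕ 93) ⊕ 61 = d0 ⊕ 61 = b1
byte 1: (93 ⊕ 65) ⊕ 63 = f6 ⊕ 63 = 95
byte 2: (d3 ⊕ cb) ⊕ 63 = 18 ⊕ 63 = 7b
byte 3: (4b ⊕ 77) ⊕ 65 = 3c ⊕ 65 = 59
byte 4: (cd ⊕ b1) ⊕ 73 = 7c ⊕ 73 = 0f
byte 5: (d8 ⊕ d8) ⊕ 73 = 00 ⊕ 73 = 73
byte 6: (7f ⊕ 68) ⊕ 20 = 17 ⊕ 20 = 37
byte 7: (c8 ⊕ 66) ⊕ 74 = ae ⊕ 74 = da
byte 8: (91 ⊕ 49) ⊕ 68 = d8 ⊕ 68 = b0
byte 9: (d3 ⊕ e5) ⊕ 65 = 36 ⊕ 65 = 53
byte 10: (27 ⊕ 17) ⊕ 20 = 30 ⊕ 20 = 10
byte 11: (9a ⊕ d0) ⊕ 74 = 4a ⊕ 74 = 3e
byte 12: (64 ⊕ d3) ⊕ 68 = b7 ⊕ 68 = df

b1957b590f7337dab053103edf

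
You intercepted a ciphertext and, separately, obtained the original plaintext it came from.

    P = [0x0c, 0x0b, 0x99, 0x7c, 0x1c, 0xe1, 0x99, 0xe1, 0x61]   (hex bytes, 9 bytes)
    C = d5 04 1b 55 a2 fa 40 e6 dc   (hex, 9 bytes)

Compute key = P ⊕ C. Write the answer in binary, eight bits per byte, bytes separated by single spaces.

Since C = P ⊕ key, XORing both sides with P gives key = P ⊕ C.
0c xor d5 = d9
0b xor 04 = 0f
99 xor 1b = 82
7c xor 55 = 29
1c xor a2 = be
e1 xor fa = 1b
99 xor 40 = d9
e1 xor e6 = 07
61 xor dc = bd

11011001 00001111 10000010 00101001 10111110 00011011 11011001 00000111 10111101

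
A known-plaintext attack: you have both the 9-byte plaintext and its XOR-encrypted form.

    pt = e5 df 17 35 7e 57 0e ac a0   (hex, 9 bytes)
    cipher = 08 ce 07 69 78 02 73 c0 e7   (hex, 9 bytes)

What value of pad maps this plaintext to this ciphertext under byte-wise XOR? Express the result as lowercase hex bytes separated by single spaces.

ed 11 10 5c 06 55 7d 6c 47

Since cipher = pt ⊕ pad, XORing both sides with pt gives pad = pt ⊕ cipher.
e5 XOR 08 = ed
df XOR ce = 11
17 XOR 07 = 10
35 XOR 69 = 5c
7e XOR 78 = 06
57 XOR 02 = 55
0e XOR 73 = 7d
ac XOR c0 = 6c
a0 XOR e7 = 47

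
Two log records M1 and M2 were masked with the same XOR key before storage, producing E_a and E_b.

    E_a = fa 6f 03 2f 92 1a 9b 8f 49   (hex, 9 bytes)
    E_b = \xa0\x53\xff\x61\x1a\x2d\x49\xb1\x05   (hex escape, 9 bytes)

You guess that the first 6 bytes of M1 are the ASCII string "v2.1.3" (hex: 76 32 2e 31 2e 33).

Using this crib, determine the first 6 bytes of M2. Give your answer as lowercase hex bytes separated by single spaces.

First, E_a ⊕ E_b = (M1 ⊕ K) ⊕ (M2 ⊕ K) = M1 ⊕ M2, so the key drops out. Then M2 = (M1 ⊕ M2) ⊕ M1 over the first 6 bytes.
byte 0: (fa XOR a0) XOR 76 = 5a XOR 76 = 2c
byte 1: (6f XOR 53) XOR 32 = 3c XOR 32 = 0e
byte 2: (03 XOR ff) XOR 2e = fc XOR 2e = d2
byte 3: (2f XOR 61) XOR 31 = 4e XOR 31 = 7f
byte 4: (92 XOR 1a) XOR 2e = 88 XOR 2e = a6
byte 5: (1a XOR 2d) XOR 33 = 37 XOR 33 = 04

2c 0e d2 7f a6 04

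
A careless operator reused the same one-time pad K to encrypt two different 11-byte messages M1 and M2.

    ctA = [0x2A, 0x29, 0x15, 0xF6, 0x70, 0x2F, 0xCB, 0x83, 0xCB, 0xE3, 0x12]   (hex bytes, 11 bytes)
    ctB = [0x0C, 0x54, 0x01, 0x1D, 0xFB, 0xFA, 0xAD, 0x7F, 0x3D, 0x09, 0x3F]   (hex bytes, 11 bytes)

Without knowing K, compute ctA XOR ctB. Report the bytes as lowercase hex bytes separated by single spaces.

26 7d 14 eb 8b d5 66 fc f6 ea 2d

ctA ⊕ ctB = (M1 ⊕ K) ⊕ (M2 ⊕ K) = M1 ⊕ M2 — the shared key cancels under XOR.
2a ^ 0c = 26
29 ^ 54 = 7d
15 ^ 01 = 14
f6 ^ 1d = eb
70 ^ fb = 8b
2f ^ fa = d5
cb ^ ad = 66
83 ^ 7f = fc
cb ^ 3d = f6
e3 ^ 09 = ea
12 ^ 3f = 2d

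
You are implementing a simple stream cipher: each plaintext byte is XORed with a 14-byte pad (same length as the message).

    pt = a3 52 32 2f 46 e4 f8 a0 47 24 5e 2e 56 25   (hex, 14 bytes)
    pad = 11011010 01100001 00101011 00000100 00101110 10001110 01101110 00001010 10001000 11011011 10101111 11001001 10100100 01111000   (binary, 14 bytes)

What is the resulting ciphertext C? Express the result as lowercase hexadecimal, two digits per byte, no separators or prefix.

7933192b686a96aacffff1e7f25d

10100011 XOR 11011010 = 01111001
01010010 XOR 01100001 = 00110011
00110010 XOR 00101011 = 00011001
00101111 XOR 00000100 = 00101011
01000110 XOR 00101110 = 01101000
11100100 XOR 10001110 = 01101010
11111000 XOR 01101110 = 10010110
10100000 XOR 00001010 = 10101010
01000111 XOR 10001000 = 11001111
00100100 XOR 11011011 = 11111111
01011110 XOR 10101111 = 11110001
00101110 XOR 11001001 = 11100111
01010110 XOR 10100100 = 11110010
00100101 XOR 01111000 = 01011101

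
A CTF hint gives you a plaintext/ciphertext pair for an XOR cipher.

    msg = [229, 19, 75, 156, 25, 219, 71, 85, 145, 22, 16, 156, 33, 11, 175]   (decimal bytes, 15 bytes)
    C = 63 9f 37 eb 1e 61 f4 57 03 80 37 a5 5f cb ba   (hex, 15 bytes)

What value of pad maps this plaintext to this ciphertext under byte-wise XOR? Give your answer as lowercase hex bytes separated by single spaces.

Since C = msg ⊕ pad, XORing both sides with msg gives pad = msg ⊕ C.
11100101 ^ 01100011 = 10000110
00010011 ^ 10011111 = 10001100
01001011 ^ 00110111 = 01111100
10011100 ^ 11101011 = 01110111
00011001 ^ 00011110 = 00000111
11011011 ^ 01100001 = 10111010
01000111 ^ 11110100 = 10110011
01010101 ^ 01010111 = 00000010
10010001 ^ 00000011 = 10010010
00010110 ^ 10000000 = 10010110
00010000 ^ 00110111 = 00100111
10011100 ^ 10100101 = 00111001
00100001 ^ 01011111 = 01111110
00001011 ^ 11001011 = 11000000
10101111 ^ 10111010 = 00010101

86 8c 7c 77 07 ba b3 02 92 96 27 39 7e c0 15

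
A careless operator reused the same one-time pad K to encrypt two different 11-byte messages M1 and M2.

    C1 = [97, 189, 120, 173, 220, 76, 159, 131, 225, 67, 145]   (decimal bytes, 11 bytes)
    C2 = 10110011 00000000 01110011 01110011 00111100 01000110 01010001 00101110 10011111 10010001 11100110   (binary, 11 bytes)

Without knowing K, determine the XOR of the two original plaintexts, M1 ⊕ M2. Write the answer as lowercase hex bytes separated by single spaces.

C1 ⊕ C2 = (M1 ⊕ K) ⊕ (M2 ⊕ K) = M1 ⊕ M2 — the shared key cancels under XOR.
byte 0: 61 ^ b3 = d2
byte 1: bd ^ 00 = bd
byte 2: 78 ^ 73 = 0b
byte 3: ad ^ 73 = de
byte 4: dc ^ 3c = e0
byte 5: 4c ^ 46 = 0a
byte 6: 9f ^ 51 = ce
byte 7: 83 ^ 2e = ad
byte 8: e1 ^ 9f = 7e
byte 9: 43 ^ 91 = d2
byte 10: 91 ^ e6 = 77

d2 bd 0b de e0 0a ce ad 7e d2 77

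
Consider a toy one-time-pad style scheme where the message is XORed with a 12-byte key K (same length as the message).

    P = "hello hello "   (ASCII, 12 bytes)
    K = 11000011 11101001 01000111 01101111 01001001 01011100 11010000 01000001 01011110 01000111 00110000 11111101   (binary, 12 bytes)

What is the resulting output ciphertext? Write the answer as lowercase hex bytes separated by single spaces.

byte 0: 104 ^ 195 = 171
byte 1: 101 ^ 233 = 140
byte 2: 108 ^  71 =  43
byte 3: 108 ^ 111 =   3
byte 4: 111 ^  73 =  38
byte 5:  32 ^  92 = 124
byte 6: 104 ^ 208 = 184
byte 7: 101 ^  65 =  36
byte 8: 108 ^  94 =  50
byte 9: 108 ^  71 =  43
byte 10: 111 ^  48 =  95
byte 11:  32 ^ 253 = 221

ab 8c 2b 03 26 7c b8 24 32 2b 5f dd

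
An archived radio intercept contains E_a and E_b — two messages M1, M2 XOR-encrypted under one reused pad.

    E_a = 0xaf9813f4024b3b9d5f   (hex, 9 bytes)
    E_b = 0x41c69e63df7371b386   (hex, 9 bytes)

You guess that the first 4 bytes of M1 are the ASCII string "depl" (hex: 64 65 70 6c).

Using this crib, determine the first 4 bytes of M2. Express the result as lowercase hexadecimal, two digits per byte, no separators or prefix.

First, E_a ⊕ E_b = (M1 ⊕ K) ⊕ (M2 ⊕ K) = M1 ⊕ M2, so the key drops out. Then M2 = (M1 ⊕ M2) ⊕ M1 over the first 4 bytes.
byte 0: (af XOR 41) XOR 64 = ee XOR 64 = 8a
byte 1: (98 XOR c6) XOR 65 = 5e XOR 65 = 3b
byte 2: (13 XOR 9e) XOR 70 = 8d XOR 70 = fd
byte 3: (f4 XOR 63) XOR 6c = 97 XOR 6c = fb

8a3bfdfb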